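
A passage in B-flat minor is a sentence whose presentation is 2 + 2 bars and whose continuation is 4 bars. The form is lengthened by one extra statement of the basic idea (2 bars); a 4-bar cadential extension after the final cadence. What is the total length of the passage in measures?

14 measures

Basic sentence: 2 + 2 + 4 = 8 bars.
8 (basic form) + 2 (extra statement) + 4 (cadential extension) = 14.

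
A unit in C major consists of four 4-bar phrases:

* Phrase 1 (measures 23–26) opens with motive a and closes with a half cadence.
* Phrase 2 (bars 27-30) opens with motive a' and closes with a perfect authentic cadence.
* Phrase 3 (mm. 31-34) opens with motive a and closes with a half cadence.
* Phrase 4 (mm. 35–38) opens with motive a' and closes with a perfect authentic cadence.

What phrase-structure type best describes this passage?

repeated period

The cadence pattern HC–PAC–HC–PAC is weak–strong twice, and phrases 3–4 restate phrases 1–2: a period heard twice, not a double period (which would end weakly at phrase 2).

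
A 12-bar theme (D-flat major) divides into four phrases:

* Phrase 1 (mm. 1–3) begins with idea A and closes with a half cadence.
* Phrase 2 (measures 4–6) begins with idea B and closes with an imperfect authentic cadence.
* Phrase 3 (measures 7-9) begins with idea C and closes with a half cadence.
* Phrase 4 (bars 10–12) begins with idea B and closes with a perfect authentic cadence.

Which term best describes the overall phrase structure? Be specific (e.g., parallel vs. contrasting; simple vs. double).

contrasting double period

Four phrases in two halves: the first half (measures 1–6) ends with an imperfect authentic cadence, the second (mm. 7–12) with a perfect authentic cadence — a large antecedent–consequent pair, i.e. a double period.
Phrase 3 begins with different material from phrase 1, making it contrasting.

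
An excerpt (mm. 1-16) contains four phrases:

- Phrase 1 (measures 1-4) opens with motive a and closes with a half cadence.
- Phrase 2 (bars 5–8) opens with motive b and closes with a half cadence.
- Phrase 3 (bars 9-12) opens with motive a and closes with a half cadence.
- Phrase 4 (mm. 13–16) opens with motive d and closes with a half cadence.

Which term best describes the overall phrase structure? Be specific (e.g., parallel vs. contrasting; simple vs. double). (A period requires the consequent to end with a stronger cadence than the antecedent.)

phrase group

Phrase 4 ends with a half cadence, no stronger than phrase 2's half cadence, so the four phrases do not form a double period; nor do phrases 3–4 duplicate 1–2, so it is not a repeated period. With no phrase reaching a conclusive cadence, the passage is a phrase group.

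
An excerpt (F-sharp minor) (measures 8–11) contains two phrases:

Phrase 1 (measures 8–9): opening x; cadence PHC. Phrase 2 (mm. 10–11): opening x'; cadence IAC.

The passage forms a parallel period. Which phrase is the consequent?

The phrase ending with the weaker cadence (Phrygian half cadence) is the antecedent; the one ending more conclusively (imperfect authentic cadence) is the consequent. The consequent is phrase 2.

phrase 2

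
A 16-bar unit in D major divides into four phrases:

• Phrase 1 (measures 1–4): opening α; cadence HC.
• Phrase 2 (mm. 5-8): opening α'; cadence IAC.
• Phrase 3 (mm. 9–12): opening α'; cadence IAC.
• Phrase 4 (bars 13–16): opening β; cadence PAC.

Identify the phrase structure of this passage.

parallel double period

Four phrases in two halves: the first half (mm. 1–8) ends with an imperfect authentic cadence, the second (measures 9–16) with a perfect authentic cadence — a large antecedent–consequent pair, i.e. a double period.
Phrase 3 begins with the same material as phrase 1, making it parallel.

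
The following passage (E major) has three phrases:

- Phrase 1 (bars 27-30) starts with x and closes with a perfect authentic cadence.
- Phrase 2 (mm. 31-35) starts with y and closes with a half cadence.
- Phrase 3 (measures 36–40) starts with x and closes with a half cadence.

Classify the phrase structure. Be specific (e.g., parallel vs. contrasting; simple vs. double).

The final phrase closes with a half cadence, which is not stronger than the preceding half cadence; the 3 phrases lack an overall antecedent–consequent design and so form a phrase group.

phrase group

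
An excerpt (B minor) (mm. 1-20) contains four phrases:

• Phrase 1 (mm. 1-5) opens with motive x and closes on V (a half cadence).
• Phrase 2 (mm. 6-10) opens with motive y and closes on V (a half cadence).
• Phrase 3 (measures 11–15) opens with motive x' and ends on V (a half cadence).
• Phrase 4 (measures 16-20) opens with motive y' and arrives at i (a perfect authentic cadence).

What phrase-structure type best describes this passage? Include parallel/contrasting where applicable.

parallel double period

Four phrases in two halves: the first half (mm. 1-10) ends with a half cadence, the second (bars 11-20) with a perfect authentic cadence — a large antecedent–consequent pair, i.e. a double period.
Phrase 3 begins with the same material as phrase 1, making it parallel.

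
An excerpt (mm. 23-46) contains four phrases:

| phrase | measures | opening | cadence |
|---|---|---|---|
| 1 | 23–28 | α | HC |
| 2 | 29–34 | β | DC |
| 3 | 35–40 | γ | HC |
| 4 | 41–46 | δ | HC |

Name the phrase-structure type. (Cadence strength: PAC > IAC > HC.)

Phrase 4 ends with a half cadence, no stronger than phrase 2's deceptive cadence, so the four phrases do not form a double period; nor do phrases 3–4 duplicate 1–2, so it is not a repeated period. With no phrase reaching a conclusive cadence, the passage is a phrase group.

phrase group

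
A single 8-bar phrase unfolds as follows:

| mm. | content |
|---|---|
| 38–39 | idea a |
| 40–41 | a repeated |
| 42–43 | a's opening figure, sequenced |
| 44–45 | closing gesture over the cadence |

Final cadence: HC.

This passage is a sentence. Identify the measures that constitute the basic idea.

The presentation of a sentence is the basic idea (mm. 38–39) plus its repetition (bars 40-41); the basic idea is therefore mm. 38-39.

measures 38–39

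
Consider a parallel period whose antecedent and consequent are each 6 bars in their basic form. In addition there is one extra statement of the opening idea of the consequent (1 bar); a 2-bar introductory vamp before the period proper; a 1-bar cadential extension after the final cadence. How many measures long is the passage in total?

Basic parallel period: 6 + 6 = 12 bars.
12 (basic form) + 1 (extra statement) + 2 (introduction) + 1 (cadential extension) = 16.

16 measures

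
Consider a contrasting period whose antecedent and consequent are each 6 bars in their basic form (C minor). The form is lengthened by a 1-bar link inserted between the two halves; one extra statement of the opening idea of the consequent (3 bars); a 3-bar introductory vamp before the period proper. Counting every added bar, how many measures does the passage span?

Basic contrasting period: 6 + 6 = 12 bars.
12 (basic form) + 1 (link) + 3 (extra statement) + 3 (introduction) = 19.

19 measures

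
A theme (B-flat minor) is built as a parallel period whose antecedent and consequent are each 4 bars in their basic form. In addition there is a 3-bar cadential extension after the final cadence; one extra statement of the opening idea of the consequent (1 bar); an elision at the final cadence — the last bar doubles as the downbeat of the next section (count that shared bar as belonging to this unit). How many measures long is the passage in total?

Basic parallel period: 4 + 4 = 8 bars.
8 (basic form) + 3 (cadential extension) + 1 (extra statement) = 12.
The elision shares a bar with the next section but does not change this unit's count.

12 measures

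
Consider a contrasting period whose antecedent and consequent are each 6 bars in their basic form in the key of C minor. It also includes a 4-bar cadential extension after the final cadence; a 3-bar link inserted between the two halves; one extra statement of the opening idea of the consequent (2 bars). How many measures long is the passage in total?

Basic contrasting period: 6 + 6 = 12 bars.
12 (basic form) + 4 (cadential extension) + 3 (link) + 2 (extra statement) = 21.

21 measures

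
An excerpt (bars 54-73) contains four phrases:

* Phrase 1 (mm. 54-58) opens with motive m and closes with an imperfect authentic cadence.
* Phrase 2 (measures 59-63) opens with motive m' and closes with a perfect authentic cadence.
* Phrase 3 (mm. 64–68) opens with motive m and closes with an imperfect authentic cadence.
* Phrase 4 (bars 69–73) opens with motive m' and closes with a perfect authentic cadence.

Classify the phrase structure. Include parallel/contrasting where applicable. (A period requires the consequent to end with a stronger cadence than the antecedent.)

The cadence pattern IAC–PAC–IAC–PAC is weak–strong twice, and phrases 3–4 restate phrases 1–2: a period heard twice, not a double period (which would end weakly at phrase 2).

repeated period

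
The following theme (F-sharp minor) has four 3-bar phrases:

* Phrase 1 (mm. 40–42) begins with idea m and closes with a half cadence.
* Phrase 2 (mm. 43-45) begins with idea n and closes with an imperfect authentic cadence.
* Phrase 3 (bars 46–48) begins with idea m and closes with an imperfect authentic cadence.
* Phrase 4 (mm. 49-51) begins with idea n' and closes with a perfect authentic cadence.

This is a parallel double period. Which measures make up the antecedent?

measures 40–45

In a double period the first pair of phrases (ending imperfect authentic cadence) is the large antecedent and the second pair (ending perfect authentic cadence) is the large consequent; the antecedent is measures 40–45.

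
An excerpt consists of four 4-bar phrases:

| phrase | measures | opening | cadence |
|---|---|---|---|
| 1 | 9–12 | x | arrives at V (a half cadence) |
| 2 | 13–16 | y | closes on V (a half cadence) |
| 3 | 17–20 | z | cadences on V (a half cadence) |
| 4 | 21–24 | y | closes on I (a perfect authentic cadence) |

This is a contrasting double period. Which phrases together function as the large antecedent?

In a double period the first pair of phrases (ending half cadence) is the large antecedent and the second pair (ending perfect authentic cadence) is the large consequent; the antecedent is phrases 1 and 2.

phrases 1 and 2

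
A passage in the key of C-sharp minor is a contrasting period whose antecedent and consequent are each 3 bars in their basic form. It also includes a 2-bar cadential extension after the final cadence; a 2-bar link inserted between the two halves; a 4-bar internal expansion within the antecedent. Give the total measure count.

Basic contrasting period: 3 + 3 = 6 bars.
6 (basic form) + 2 (cadential extension) + 2 (link) + 4 (internal expansion) = 14.

14 measures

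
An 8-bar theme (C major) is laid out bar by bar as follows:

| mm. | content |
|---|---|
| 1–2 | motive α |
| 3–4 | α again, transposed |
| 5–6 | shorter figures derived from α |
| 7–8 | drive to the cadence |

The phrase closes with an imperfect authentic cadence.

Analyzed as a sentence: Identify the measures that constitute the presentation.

measures 1–4

The presentation of a sentence is the basic idea (measures 1–2) plus its repetition (bars 3–4); the presentation is therefore bars 1-4.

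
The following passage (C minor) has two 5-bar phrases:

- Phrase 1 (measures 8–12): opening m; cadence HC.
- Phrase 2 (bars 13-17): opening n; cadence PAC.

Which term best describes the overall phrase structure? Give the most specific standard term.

contrasting period

Phrase 1 ends with a half cadence (weaker) and phrase 2 with a perfect authentic cadence (stronger): antecedent + consequent = a period.
The two phrases open with different material (m / n), so the period is contrasting.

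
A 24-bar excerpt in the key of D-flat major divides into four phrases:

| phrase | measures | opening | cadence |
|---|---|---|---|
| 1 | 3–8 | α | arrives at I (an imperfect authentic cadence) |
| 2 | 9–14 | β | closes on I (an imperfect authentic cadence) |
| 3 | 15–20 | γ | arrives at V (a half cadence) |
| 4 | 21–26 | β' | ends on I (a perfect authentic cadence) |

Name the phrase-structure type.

Four phrases in two halves: the first half (measures 3-14) ends with an imperfect authentic cadence, the second (measures 15–26) with a perfect authentic cadence — a large antecedent–consequent pair, i.e. a double period.
Phrase 3 begins with different material from phrase 1, making it contrasting.

contrasting double period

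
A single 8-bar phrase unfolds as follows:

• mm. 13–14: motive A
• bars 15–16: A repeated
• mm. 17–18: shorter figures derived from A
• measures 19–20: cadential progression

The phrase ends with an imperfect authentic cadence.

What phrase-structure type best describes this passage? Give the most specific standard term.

Basic idea (mm. 13-14) + its repetition (mm. 15-16) form the presentation; fragmentation and cadence (mm. 17–20) form the continuation — the 8-bar whole is a sentence.

sentence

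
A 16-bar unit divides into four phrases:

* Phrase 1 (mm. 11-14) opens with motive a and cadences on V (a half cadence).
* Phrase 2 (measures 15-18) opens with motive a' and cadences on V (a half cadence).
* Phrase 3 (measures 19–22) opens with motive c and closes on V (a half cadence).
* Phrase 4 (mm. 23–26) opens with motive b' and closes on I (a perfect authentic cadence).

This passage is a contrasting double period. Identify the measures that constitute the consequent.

measures 19–26

In a double period the four phrases pair into a large antecedent (phrases 1–2, ending half cadence) and a large consequent (phrases 3–4, ending perfect authentic cadence). The consequent spans mm. 19–26.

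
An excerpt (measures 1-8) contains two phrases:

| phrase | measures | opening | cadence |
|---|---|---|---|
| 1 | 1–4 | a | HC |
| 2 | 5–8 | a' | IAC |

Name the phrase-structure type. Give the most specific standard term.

Phrase 1 ends with a half cadence (weaker) and phrase 2 with an imperfect authentic cadence (stronger): antecedent + consequent = a period.
The two phrases open with the same material (a / a'), so the period is parallel.

parallel period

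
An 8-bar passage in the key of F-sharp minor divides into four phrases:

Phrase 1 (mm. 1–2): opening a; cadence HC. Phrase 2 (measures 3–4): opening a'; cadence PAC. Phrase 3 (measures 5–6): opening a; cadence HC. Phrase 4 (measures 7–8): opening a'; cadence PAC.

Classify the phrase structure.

repeated period

The cadence pattern HC–PAC–HC–PAC is weak–strong twice, and phrases 3–4 restate phrases 1–2: a period heard twice, not a double period (which would end weakly at phrase 2).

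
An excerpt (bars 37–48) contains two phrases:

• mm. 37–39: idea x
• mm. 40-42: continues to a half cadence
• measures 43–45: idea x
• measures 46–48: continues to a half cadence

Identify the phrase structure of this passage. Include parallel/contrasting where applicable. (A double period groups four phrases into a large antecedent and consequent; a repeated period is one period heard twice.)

repeated phrase

Both phrases have the same opening (x) and the same cadence (half cadence): the second is a restatement, not a consequent, so this is a repeated phrase rather than a period.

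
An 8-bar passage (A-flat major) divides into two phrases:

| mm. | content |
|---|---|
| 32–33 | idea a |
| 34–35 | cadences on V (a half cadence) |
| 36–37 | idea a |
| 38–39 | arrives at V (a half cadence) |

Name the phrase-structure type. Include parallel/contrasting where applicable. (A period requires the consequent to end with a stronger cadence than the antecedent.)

Both phrases have the same opening (a) and the same cadence (half cadence): the second is a restatement, not a consequent, so this is a repeated phrase rather than a period.

repeated phrase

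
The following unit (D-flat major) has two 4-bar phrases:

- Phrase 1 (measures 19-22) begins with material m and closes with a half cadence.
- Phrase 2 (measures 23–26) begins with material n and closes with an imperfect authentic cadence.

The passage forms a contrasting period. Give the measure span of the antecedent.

The phrase ending with the weaker cadence (half cadence) is the antecedent; the one ending more conclusively (imperfect authentic cadence) is the consequent. The antecedent is measures 19–22.

measures 19–22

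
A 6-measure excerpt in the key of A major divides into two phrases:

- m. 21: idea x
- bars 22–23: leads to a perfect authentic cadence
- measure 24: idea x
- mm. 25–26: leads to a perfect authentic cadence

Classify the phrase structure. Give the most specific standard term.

repeated phrase

Both phrases have the same opening (x) and the same cadence (perfect authentic cadence): the second is a restatement, not a consequent, so this is a repeated phrase rather than a period.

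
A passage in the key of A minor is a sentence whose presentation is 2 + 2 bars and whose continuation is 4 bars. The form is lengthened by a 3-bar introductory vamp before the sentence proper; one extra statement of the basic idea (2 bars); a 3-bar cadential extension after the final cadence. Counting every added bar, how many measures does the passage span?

Basic sentence: 2 + 2 + 4 = 8 bars.
8 (basic form) + 3 (introduction) + 2 (extra statement) + 3 (cadential extension) = 16.

16 measures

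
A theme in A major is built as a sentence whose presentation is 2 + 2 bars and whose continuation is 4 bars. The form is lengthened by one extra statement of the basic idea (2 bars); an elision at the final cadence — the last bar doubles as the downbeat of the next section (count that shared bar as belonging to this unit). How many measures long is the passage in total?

Basic sentence: 2 + 2 + 4 = 8 bars.
8 (basic form) + 2 (extra statement) = 10.
The elision shares a bar with the next section but does not change this unit's count.

10 measures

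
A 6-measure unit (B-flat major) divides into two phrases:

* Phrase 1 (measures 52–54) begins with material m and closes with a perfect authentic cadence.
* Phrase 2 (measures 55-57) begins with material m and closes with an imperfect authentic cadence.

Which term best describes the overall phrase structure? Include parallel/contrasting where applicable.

phrase group

The second phrase closes with an imperfect authentic cadence, which is not stronger than the first phrase's perfect authentic cadence; without a weak→strong cadential pair there is no antecedent–consequent relationship, so this is a phrase group rather than a period.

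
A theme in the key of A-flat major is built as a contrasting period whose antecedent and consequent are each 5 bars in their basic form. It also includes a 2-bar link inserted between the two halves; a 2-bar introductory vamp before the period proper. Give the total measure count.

Basic contrasting period: 5 + 5 = 10 bars.
10 (basic form) + 2 (link) + 2 (introduction) = 14.

14 measures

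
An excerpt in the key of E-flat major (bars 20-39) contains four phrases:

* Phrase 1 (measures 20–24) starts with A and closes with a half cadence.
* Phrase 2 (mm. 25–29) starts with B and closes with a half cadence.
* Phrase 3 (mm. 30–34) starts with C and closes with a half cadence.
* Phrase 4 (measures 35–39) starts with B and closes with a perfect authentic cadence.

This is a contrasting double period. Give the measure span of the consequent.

measures 30–39

In a double period the first pair of phrases (ending half cadence) is the large antecedent and the second pair (ending perfect authentic cadence) is the large consequent; the consequent is measures 30–39.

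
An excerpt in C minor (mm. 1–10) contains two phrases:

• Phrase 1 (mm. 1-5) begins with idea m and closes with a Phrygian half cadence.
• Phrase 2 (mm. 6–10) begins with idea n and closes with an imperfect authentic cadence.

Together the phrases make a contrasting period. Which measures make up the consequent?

The phrase ending with the weaker cadence (Phrygian half cadence) is the antecedent; the one ending more conclusively (imperfect authentic cadence) is the consequent. The consequent is measures 6–10.

measures 6–10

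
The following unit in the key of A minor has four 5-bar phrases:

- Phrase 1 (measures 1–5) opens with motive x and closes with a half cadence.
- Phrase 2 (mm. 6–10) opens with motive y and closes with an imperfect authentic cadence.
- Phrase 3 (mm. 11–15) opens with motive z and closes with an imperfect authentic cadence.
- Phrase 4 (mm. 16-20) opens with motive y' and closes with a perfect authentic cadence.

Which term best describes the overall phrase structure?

Four phrases in two halves: the first half (bars 1-10) ends with an imperfect authentic cadence, the second (bars 11–20) with a perfect authentic cadence — a large antecedent–consequent pair, i.e. a double period.
Phrase 3 begins with different material from phrase 1, making it contrasting.

contrasting double period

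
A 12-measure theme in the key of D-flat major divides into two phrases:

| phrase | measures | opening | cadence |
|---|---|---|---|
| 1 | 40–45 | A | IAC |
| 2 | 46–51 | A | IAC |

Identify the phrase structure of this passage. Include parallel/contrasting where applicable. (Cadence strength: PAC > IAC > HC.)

Both phrases have the same opening (A) and the same cadence (imperfect authentic cadence): the second is a restatement, not a consequent, so this is a repeated phrase rather than a period.

repeated phrase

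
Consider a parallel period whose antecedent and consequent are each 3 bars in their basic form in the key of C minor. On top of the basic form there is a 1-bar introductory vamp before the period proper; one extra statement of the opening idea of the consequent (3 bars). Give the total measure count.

Basic parallel period: 3 + 3 = 6 bars.
6 (basic form) + 1 (introduction) + 3 (extra statement) = 10.

10 measures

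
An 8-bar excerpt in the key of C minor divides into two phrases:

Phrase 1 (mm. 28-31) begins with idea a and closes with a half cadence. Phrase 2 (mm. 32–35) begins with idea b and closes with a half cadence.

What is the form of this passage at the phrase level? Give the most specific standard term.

The second phrase closes with a half cadence, which is not stronger than the first phrase's half cadence; without a weak→strong cadential pair there is no antecedent–consequent relationship, so this is a phrase group rather than a period.

phrase group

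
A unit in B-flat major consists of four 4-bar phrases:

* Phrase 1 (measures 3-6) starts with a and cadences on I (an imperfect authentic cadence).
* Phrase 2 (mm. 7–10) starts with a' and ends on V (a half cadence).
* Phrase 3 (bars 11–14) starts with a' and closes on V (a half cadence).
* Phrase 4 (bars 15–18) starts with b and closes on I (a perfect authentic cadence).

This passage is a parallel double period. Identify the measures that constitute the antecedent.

In a double period the four phrases pair into a large antecedent (phrases 1–2, ending half cadence) and a large consequent (phrases 3–4, ending perfect authentic cadence). The antecedent spans mm. 3–10.

measures 3–10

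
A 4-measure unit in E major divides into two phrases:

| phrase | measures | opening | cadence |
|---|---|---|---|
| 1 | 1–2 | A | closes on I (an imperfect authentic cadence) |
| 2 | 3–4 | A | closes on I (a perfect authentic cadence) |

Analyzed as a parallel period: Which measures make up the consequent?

measures 3–4

The antecedent is the phrase ending with the weaker cadence (imperfect authentic cadence, phrase 1) and the consequent the one ending more conclusively (perfect authentic cadence, phrase 2); the consequent is bars 3–4.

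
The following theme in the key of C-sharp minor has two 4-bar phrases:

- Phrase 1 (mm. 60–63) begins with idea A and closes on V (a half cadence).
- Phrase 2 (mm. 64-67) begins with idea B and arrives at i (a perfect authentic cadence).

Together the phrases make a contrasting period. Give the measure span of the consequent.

measures 64–67

The phrase ending with the weaker cadence (half cadence) is the antecedent; the one ending more conclusively (perfect authentic cadence) is the consequent. The consequent is measures 64–67.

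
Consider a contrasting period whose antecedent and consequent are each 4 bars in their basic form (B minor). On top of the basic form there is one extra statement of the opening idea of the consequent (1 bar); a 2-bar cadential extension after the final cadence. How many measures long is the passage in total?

11 measures

Basic contrasting period: 4 + 4 = 8 bars.
8 (basic form) + 1 (extra statement) + 2 (cadential extension) = 11.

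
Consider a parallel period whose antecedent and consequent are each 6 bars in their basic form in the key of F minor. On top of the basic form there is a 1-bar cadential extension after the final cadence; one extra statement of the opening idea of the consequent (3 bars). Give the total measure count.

Basic parallel period: 6 + 6 = 12 bars.
12 (basic form) + 1 (cadential extension) + 3 (extra statement) = 16.

16 measures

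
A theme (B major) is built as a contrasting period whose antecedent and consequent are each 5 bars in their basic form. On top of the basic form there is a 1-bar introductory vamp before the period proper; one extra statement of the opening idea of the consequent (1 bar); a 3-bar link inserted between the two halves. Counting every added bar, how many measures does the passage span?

Basic contrasting period: 5 + 5 = 10 bars.
10 (basic form) + 1 (introduction) + 1 (extra statement) + 3 (link) = 15.

15 measures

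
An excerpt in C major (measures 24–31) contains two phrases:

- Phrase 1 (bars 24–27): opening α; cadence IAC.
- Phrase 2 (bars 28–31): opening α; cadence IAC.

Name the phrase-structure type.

Both phrases have the same opening (α) and the same cadence (imperfect authentic cadence): the second is a restatement, not a consequent, so this is a repeated phrase rather than a period.

repeated phrase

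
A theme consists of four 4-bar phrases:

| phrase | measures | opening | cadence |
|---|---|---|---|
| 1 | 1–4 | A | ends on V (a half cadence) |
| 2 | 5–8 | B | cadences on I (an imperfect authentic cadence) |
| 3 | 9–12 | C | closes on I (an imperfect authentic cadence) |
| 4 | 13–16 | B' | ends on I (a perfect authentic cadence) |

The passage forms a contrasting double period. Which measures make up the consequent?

In a double period the first pair of phrases (ending imperfect authentic cadence) is the large antecedent and the second pair (ending perfect authentic cadence) is the large consequent; the consequent is measures 9–16.

measures 9–16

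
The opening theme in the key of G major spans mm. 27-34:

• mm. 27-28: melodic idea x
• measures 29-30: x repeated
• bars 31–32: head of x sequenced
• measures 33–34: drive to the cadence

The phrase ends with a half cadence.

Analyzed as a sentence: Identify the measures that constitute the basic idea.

measures 27–28

The presentation of a sentence is the basic idea (bars 27–28) plus its repetition (bars 29–30); the basic idea is therefore mm. 27–28.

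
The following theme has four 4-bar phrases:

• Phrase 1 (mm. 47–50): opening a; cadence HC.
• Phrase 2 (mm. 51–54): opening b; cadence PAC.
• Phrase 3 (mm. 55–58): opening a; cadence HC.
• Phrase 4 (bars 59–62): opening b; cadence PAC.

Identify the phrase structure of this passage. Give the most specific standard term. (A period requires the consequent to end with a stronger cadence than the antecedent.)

repeated period

The cadence pattern HC–PAC–HC–PAC is weak–strong twice, and phrases 3–4 restate phrases 1–2: a period heard twice, not a double period (which would end weakly at phrase 2).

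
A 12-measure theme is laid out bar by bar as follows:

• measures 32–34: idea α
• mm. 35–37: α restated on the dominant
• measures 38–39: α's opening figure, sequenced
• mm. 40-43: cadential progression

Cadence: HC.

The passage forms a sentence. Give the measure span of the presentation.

measures 32–37

The presentation of a sentence is the basic idea (measures 32-34) plus its repetition (measures 35–37); the presentation is therefore measures 32–37.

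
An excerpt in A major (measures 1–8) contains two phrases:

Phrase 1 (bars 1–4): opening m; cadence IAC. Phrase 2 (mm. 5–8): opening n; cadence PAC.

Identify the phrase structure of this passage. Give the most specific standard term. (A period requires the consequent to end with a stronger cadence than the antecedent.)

contrasting period

Phrase 1 ends with an imperfect authentic cadence (weaker) and phrase 2 with a perfect authentic cadence (stronger): antecedent + consequent = a period.
The two phrases open with different material (m / n), so the period is contrasting.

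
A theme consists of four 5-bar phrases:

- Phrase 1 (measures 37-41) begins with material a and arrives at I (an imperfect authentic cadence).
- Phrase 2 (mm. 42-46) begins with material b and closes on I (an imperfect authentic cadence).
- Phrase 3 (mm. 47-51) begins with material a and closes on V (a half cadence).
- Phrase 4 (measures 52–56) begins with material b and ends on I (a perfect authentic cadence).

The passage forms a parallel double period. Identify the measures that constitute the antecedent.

In a double period the four phrases pair into a large antecedent (phrases 1–2, ending imperfect authentic cadence) and a large consequent (phrases 3–4, ending perfect authentic cadence). The antecedent spans bars 37–46.

measures 37–46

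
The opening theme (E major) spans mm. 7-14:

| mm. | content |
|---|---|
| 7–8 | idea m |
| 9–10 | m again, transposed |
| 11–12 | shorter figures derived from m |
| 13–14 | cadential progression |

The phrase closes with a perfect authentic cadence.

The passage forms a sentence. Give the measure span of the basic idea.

measures 7–8

The presentation of a sentence is the basic idea (measures 7-8) plus its repetition (mm. 9–10); the basic idea is therefore bars 7–8.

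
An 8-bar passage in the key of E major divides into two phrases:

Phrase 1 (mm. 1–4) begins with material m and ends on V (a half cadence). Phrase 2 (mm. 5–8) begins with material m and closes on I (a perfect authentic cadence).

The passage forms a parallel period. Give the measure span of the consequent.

measures 5–8

The phrase ending with the weaker cadence (half cadence) is the antecedent; the one ending more conclusively (perfect authentic cadence) is the consequent. The consequent is measures 5–8.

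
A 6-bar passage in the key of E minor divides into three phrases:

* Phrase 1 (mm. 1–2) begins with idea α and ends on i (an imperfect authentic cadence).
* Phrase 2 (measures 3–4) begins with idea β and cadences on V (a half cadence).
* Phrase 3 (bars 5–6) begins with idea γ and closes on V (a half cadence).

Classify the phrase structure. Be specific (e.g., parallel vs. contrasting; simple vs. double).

phrase group

The final phrase closes with a half cadence, which is not stronger than the preceding half cadence; the 3 phrases lack an overall antecedent–consequent design and so form a phrase group.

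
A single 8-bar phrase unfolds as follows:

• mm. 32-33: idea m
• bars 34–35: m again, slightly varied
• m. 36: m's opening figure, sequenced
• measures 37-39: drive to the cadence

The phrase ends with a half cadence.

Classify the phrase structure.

Basic idea (mm. 32–33) + its repetition (measures 34–35) form the presentation; fragmentation and cadence (bars 36–39) form the continuation — the 8-bar whole is a sentence.

sentence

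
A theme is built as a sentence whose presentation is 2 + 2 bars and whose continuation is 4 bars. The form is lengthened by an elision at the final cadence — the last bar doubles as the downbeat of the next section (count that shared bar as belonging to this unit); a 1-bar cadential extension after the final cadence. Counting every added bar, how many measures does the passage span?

9 measures

Basic sentence: 2 + 2 + 4 = 8 bars.
8 (basic form) + 1 (cadential extension) = 9.
The elision shares a bar with the next section but does not change this unit's count.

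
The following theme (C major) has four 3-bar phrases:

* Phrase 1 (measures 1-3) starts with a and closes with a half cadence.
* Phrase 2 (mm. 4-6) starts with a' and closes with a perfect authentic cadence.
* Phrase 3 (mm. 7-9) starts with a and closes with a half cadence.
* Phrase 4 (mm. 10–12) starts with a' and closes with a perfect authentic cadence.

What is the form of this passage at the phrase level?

repeated period

The cadence pattern HC–PAC–HC–PAC is weak–strong twice, and phrases 3–4 restate phrases 1–2: a period heard twice, not a double period (which would end weakly at phrase 2).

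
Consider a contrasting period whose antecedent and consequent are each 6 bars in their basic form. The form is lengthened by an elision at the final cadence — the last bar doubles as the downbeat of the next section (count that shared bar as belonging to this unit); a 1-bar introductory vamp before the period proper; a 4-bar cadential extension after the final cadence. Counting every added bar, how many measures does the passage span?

17 measures

Basic contrasting period: 6 + 6 = 12 bars.
12 (basic form) + 1 (introduction) + 4 (cadential extension) = 17.
The elision shares a bar with the next section but does not change this unit's count.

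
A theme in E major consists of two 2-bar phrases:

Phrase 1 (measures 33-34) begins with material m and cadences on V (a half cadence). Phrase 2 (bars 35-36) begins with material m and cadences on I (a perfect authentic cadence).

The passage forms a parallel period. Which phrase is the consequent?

phrase 2

The phrase ending with the weaker cadence (half cadence) is the antecedent; the one ending more conclusively (perfect authentic cadence) is the consequent. The consequent is phrase 2.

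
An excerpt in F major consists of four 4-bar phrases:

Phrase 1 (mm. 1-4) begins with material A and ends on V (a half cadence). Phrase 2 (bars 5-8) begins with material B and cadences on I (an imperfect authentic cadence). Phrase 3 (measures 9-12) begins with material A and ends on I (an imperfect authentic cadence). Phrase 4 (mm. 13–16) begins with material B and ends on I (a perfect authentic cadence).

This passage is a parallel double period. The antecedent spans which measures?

In a double period the four phrases pair into a large antecedent (phrases 1–2, ending imperfect authentic cadence) and a large consequent (phrases 3–4, ending perfect authentic cadence). The antecedent spans bars 1-8.

measures 1–8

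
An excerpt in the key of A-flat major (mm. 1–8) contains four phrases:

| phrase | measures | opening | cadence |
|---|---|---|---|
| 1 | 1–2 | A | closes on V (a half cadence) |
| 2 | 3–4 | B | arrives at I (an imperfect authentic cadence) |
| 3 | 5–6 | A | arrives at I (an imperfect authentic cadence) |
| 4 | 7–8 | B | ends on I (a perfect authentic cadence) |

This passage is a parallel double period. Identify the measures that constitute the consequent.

measures 5–8

In a double period the four phrases pair into a large antecedent (phrases 1–2, ending imperfect authentic cadence) and a large consequent (phrases 3–4, ending perfect authentic cadence). The consequent spans mm. 5–8.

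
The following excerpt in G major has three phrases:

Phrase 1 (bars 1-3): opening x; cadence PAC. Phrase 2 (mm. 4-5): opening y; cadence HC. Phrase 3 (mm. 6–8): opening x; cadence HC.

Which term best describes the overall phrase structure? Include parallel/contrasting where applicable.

phrase group

The final phrase closes with a half cadence, which is not stronger than the preceding half cadence; the 3 phrases lack an overall antecedent–consequent design and so form a phrase group.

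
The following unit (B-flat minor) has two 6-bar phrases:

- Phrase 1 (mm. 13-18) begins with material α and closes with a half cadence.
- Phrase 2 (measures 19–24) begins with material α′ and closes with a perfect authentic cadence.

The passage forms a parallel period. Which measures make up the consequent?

The antecedent is the phrase ending with the weaker cadence (half cadence, phrase 1) and the consequent the one ending more conclusively (perfect authentic cadence, phrase 2); the consequent is mm. 19–24.

measures 19–24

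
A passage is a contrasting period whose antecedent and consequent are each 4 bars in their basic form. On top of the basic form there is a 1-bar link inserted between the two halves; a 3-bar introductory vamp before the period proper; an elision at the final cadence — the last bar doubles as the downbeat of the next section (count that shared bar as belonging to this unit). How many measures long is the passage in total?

12 measures

Basic contrasting period: 4 + 4 = 8 bars.
8 (basic form) + 1 (link) + 3 (introduction) = 12.
The elision shares a bar with the next section but does not change this unit's count.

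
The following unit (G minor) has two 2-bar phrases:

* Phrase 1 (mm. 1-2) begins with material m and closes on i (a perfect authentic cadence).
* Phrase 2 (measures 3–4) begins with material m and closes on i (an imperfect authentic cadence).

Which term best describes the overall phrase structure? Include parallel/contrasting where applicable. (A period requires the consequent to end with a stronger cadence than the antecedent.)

The second phrase closes with an imperfect authentic cadence, which is not stronger than the first phrase's perfect authentic cadence; without a weak→strong cadential pair there is no antecedent–consequent relationship, so this is a phrase group rather than a period.

phrase group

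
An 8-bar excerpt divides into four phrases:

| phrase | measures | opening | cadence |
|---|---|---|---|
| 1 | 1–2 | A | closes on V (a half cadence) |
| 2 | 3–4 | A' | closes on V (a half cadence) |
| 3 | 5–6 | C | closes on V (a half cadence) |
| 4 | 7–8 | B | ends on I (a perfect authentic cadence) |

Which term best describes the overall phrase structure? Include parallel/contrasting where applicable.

contrasting double period

Four phrases in two halves: the first half (mm. 1–4) ends with a half cadence, the second (bars 5–8) with a perfect authentic cadence — a large antecedent–consequent pair, i.e. a double period.
Phrase 3 begins with different material from phrase 1, making it contrasting.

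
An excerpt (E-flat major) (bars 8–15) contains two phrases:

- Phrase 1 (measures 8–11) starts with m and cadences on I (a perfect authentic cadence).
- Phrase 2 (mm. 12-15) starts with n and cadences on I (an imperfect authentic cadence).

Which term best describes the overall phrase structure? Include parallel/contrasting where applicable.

phrase group

The second phrase closes with an imperfect authentic cadence, which is not stronger than the first phrase's perfect authentic cadence; without a weak→strong cadential pair there is no antecedent–consequent relationship, so this is a phrase group rather than a period.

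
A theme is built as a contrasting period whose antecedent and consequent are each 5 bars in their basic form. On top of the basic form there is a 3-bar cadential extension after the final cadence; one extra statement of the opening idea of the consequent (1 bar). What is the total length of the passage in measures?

14 measures

Basic contrasting period: 5 + 5 = 10 bars.
10 (basic form) + 3 (cadential extension) + 1 (extra statement) = 14.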